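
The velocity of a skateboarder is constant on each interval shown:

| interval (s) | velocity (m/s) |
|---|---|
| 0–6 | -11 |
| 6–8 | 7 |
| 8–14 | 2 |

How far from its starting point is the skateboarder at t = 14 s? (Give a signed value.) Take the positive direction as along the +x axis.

-40 m

Net displacement equals the area under the velocity-time graph (areas below the axis count negative).
0–6 s: -11 × 6 = -66 m
6–8 s: 7 × 2 = 14 m
8–14 s: 2 × 6 = 12 m
Net displacement = -40 m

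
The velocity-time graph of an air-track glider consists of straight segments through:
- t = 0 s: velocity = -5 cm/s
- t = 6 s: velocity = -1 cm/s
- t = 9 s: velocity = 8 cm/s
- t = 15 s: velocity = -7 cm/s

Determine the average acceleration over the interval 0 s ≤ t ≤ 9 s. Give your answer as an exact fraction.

13/9 cm/s²

Average acceleration = Δv/Δt = (8 − -5)/(9 − 0) = 13/9 cm/s².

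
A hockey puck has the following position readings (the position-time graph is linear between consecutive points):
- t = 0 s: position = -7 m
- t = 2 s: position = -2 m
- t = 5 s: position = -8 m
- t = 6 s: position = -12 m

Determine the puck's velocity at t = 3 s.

-2 m/s

Velocity is the slope of the x-t graph on 2–5 s: (-8 − -2)/(5 − 2) = -2 m/s.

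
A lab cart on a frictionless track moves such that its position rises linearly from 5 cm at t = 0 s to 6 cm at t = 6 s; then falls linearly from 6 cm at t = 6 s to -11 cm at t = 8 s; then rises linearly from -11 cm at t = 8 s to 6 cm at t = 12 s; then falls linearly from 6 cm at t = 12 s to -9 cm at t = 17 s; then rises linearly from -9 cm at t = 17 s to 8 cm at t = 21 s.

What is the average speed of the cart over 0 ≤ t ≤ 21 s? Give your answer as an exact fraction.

67/21 cm/s

Average speed = (total path length)/(elapsed time); on a piecewise-linear x-t graph the path length is Σ|Δx|.
0–6 s: |Δx| = |6 − 5| = 1 cm
6–8 s: |Δx| = |-11 − 6| = 17 cm
8–12 s: |Δx| = |6 − -11| = 17 cm
12–17 s: |Δx| = |-9 − 6| = 15 cm
17–21 s: |Δx| = |8 − -9| = 17 cm
Total path = 67 cm; average speed = 67/21 = 67/21 cm/s.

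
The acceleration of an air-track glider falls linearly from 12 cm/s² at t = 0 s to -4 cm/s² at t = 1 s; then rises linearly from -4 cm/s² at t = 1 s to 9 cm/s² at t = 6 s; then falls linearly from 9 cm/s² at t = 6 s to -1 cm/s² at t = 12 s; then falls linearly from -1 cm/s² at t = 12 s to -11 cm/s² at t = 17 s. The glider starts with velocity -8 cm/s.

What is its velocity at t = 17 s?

Δv equals the area under the a-t graph; then v = v₀ + Δv.
0–1 s: ½(12 + -4)(1) = 4 cm/s
1–6 s: ½(-4 + 9)(5) = 12.5 cm/s
6–12 s: ½(9 + -1)(6) = 24 cm/s
12–17 s: ½(-1 + -11)(5) = -30 cm/s
Δv = 10.5 cm/s, so v(17) = -8 + (10.5) = 2.5 cm/s.

2.5 cm/s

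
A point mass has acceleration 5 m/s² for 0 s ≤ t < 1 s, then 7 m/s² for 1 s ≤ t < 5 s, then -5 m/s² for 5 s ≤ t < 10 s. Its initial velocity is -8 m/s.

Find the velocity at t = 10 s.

0 m/s

Δv equals the area under the a-t graph; then v = v₀ + Δv.
0–1 s: 5 × 1 = 5 m/s
1–5 s: 7 × 4 = 28 m/s
5–10 s: -5 × 5 = -25 m/s
Δv = 8 m/s, so v(10) = -8 + (8) = 0 m/s.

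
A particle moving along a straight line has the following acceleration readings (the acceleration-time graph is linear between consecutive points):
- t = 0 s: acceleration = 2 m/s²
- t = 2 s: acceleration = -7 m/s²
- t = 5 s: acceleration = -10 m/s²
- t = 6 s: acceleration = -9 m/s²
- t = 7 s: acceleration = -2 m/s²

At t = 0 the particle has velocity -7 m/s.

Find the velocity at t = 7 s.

-52.5 m/s

Δv equals the area under the a-t graph; then v = v₀ + Δv.
0–2 s: ½(2 + -7)(2) = -5 m/s
2–5 s: ½(-7 + -10)(3) = -25.5 m/s
5–6 s: ½(-10 + -9)(1) = -9.5 m/s
6–7 s: ½(-9 + -2)(1) = -5.5 m/s
Δv = -45.5 m/s, so v(7) = -7 + (-45.5) = -52.5 m/s.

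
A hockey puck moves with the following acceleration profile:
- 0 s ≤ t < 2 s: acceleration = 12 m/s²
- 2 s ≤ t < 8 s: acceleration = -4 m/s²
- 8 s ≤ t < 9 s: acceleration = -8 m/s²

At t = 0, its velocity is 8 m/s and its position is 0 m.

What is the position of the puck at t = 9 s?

On each constant-a segment, Δv = aΔt and Δx = v₀Δt + ½aΔt²; chain segment to segment.
0–2 s: v starts 8 m/s; Δx = 8·2 + ½·12·2² = 40 m; v ends 32 m/s.
2–8 s: v starts 32 m/s; Δx = 32·6 + ½·-4·6² = 120 m; v ends 8 m/s.
8–9 s: v starts 8 m/s; Δx = 8·1 + ½·-8·1² = 4 m; v ends 0 m/s.
x(9) = 0 + Σ Δx = 164 m.

164 m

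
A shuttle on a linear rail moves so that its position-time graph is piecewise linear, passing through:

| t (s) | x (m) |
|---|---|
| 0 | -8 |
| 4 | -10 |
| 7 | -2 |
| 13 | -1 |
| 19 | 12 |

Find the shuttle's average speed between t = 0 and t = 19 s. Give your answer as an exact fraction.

24/19 m/s

Average speed = (total path length)/(elapsed time); on a piecewise-linear x-t graph the path length is Σ|Δx|.
0–4 s: |Δx| = |-10 − -8| = 2 m
4–7 s: |Δx| = |-2 − -10| = 8 m
7–13 s: |Δx| = |-1 − -2| = 1 m
13–19 s: |Δx| = |12 − -1| = 13 m
Total path = 24 m; average speed = 24/19 = 24/19 m/s.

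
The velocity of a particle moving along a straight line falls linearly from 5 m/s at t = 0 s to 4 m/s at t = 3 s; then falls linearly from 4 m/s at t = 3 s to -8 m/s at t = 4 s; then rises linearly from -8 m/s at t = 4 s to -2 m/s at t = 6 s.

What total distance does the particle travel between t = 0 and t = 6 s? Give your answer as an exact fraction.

Distance (not displacement) is the total path length: add the absolute areas under v-t.
0–3 s: |½(5 + 4)(3)| = 13.5 m
3–4 s: v = 0 at t = 10/3 s; triangle areas 2/3 + 8/3 = 10/3 m
4–6 s: |½(-8 + -2)(2)| = 10 m
Total distance = 161/6 m

161/6 m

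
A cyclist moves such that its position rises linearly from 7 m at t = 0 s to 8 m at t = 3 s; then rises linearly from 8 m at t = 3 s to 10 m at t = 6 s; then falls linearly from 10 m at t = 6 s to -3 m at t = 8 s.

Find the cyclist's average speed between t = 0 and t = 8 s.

2 m/s

Average speed = (total path length)/(elapsed time); on a piecewise-linear x-t graph the path length is Σ|Δx|.
0–3 s: |Δx| = |8 − 7| = 1 m
3–6 s: |Δx| = |10 − 8| = 2 m
6–8 s: |Δx| = |-3 − 10| = 13 m
Total path = 16 m; average speed = 16/8 = 2 m/s.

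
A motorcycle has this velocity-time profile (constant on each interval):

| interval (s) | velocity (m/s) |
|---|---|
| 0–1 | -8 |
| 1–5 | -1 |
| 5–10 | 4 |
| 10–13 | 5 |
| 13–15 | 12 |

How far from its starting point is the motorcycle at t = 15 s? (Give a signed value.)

Net displacement equals the area under the velocity-time graph (areas below the axis count negative).
0–1 s: -8 × 1 = -8 m
1–5 s: -1 × 4 = -4 m
5–10 s: 4 × 5 = 20 m
10–13 s: 5 × 3 = 15 m
13–15 s: 12 × 2 = 24 m
Net displacement = 47 m

47 m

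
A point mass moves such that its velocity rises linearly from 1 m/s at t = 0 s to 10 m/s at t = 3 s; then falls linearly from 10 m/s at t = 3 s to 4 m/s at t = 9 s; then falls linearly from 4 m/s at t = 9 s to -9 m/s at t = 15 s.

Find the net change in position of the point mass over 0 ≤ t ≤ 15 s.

43.5 m

Net displacement equals the area under the velocity-time graph (areas below the axis count negative).
0–3 s: ½(1 + 10)(3) = 16.5 m
3–9 s: ½(10 + 4)(6) = 42 m
9–15 s: ½(4 + -9)(6) = -15 m
Net displacement = 43.5 m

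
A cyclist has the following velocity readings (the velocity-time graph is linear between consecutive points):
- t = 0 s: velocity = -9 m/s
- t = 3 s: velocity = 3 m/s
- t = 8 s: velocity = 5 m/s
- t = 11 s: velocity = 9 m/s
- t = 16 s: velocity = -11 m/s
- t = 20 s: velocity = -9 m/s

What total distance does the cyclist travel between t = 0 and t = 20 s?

117.5 m

Distance (not displacement) is the total path length: add the absolute areas under v-t.
0–3 s: v = 0 at t = 2.25 s; triangle areas 10.125 + 1.125 = 11.25 m
3–8 s: |½(3 + 5)(5)| = 20 m
8–11 s: |½(5 + 9)(3)| = 21 m
11–16 s: v = 0 at t = 13.25 s; triangle areas 10.125 + 15.125 = 25.25 m
16–20 s: |½(-11 + -9)(4)| = 40 m
Total distance = 117.5 m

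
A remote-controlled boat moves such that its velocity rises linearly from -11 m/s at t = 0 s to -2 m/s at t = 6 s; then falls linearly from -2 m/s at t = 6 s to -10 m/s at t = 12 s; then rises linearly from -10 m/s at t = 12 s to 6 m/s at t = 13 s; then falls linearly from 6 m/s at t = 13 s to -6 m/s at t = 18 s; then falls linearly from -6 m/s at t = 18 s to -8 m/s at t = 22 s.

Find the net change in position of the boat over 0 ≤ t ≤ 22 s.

-105 m

Displacement is the signed area under the v-t curve.
0–6 s: ½(-11 + -2)(6) = -39 m
6–12 s: ½(-2 + -10)(6) = -36 m
12–13 s: ½(-10 + 6)(1) = -2 m
13–18 s: ½(6 + -6)(5) = 0 m
18–22 s: ½(-6 + -8)(4) = -28 m
Net displacement = -105 m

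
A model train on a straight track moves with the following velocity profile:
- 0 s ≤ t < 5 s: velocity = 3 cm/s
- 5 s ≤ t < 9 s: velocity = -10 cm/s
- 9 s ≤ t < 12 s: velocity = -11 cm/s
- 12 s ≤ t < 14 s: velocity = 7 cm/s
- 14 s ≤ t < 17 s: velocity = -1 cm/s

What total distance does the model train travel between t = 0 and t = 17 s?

Distance (not displacement) is the total path length: add the absolute areas under v-t.
0–5 s: |3| × 5 = 15 cm
5–9 s: |-10| × 4 = 40 cm
9–12 s: |-11| × 3 = 33 cm
12–14 s: |7| × 2 = 14 cm
14–17 s: |-1| × 3 = 3 cm
Total distance = 105 cm

105 cm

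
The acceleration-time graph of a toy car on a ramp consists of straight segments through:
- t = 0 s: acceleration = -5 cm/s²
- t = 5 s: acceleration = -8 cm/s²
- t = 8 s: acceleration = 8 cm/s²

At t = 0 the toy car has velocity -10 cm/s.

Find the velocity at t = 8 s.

Δv equals the area under the a-t graph; then v = v₀ + Δv.
0–5 s: ½(-5 + -8)(5) = -32.5 cm/s
5–8 s: ½(-8 + 8)(3) = 0 cm/s
Δv = -32.5 cm/s, so v(8) = -10 + (-32.5) = -42.5 cm/s.

-42.5 cm/s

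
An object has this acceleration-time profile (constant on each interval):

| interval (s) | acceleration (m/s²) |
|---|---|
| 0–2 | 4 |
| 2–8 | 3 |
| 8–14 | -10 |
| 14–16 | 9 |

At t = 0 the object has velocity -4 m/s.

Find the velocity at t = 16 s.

Δv equals the area under the a-t graph; then v = v₀ + Δv.
0–2 s: 4 × 2 = 8 m/s
2–8 s: 3 × 6 = 18 m/s
8–14 s: -10 × 6 = -60 m/s
14–16 s: 9 × 2 = 18 m/s
Δv = -16 m/s, so v(16) = -4 + (-16) = -20 m/s.

-20 m/s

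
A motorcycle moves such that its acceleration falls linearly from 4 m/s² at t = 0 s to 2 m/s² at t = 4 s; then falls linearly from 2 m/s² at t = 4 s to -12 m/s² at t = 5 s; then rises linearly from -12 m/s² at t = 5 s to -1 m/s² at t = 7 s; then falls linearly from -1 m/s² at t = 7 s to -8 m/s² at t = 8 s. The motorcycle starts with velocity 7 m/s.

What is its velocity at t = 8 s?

Δv equals the area under the a-t graph; then v = v₀ + Δv.
0–4 s: ½(4 + 2)(4) = 12 m/s
4–5 s: ½(2 + -12)(1) = -5 m/s
5–7 s: ½(-12 + -1)(2) = -13 m/s
7–8 s: ½(-1 + -8)(1) = -4.5 m/s
Δv = -10.5 m/s, so v(8) = 7 + (-10.5) = -3.5 m/s.

-3.5 m/s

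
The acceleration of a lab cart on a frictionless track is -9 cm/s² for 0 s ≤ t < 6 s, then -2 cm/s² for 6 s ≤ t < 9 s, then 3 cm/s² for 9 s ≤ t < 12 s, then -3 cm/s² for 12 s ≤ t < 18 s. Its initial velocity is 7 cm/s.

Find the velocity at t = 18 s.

Δv equals the area under the a-t graph; then v = v₀ + Δv.
0–6 s: -9 × 6 = -54 cm/s
6–9 s: -2 × 3 = -6 cm/s
9–12 s: 3 × 3 = 9 cm/s
12–18 s: -3 × 6 = -18 cm/s
Δv = -69 cm/s, so v(18) = 7 + (-69) = -62 cm/s.

-62 cm/s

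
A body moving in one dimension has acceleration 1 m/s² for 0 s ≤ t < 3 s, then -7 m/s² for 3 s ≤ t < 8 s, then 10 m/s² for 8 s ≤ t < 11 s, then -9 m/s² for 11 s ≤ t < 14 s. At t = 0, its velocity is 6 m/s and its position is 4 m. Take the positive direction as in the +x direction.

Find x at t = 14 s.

On each constant-a segment, Δv = aΔt and Δx = v₀Δt + ½aΔt²; chain segment to segment.
0–3 s: v starts 6 m/s; Δx = 6·3 + ½·1·3² = 22.5 m; v ends 9 m/s.
3–8 s: v starts 9 m/s; Δx = 9·5 + ½·-7·5² = -42.5 m; v ends -26 m/s.
8–11 s: v starts -26 m/s; Δx = -26·3 + ½·10·3² = -33 m; v ends 4 m/s.
11–14 s: v starts 4 m/s; Δx = 4·3 + ½·-9·3² = -28.5 m; v ends -23 m/s.
x(14) = 4 + Σ Δx = -77.5 m.

-77.5 m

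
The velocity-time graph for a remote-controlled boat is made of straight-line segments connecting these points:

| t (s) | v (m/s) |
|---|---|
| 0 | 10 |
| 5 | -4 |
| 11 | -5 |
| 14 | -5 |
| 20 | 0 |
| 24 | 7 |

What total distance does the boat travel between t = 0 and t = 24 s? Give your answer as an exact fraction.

Total distance travelled is ∫|v| dt — sum the magnitudes of each area piece.
0–5 s: v = 0 at t = 25/7 s; triangle areas 125/7 + 20/7 = 145/7 m
5–11 s: |½(-4 + -5)(6)| = 27 m
11–14 s: |-5| × 3 = 15 m
14–20 s: |½(-5 + 0)(6)| = 15 m
20–24 s: |½(0 + 7)(4)| = 14 m
Total distance = 642/7 m

642/7 m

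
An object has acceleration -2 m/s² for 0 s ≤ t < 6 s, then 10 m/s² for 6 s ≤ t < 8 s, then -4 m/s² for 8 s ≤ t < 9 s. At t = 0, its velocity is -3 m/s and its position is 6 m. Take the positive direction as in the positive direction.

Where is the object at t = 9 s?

-55 m

On each constant-a segment, Δv = aΔt and Δx = v₀Δt + ½aΔt²; chain segment to segment.
0–6 s: v starts -3 m/s; Δx = -3·6 + ½·-2·6² = -54 m; v ends -15 m/s.
6–8 s: v starts -15 m/s; Δx = -15·2 + ½·10·2² = -10 m; v ends 5 m/s.
8–9 s: v starts 5 m/s; Δx = 5·1 + ½·-4·1² = 3 m; v ends 1 m/s.
x(9) = 6 + Σ Δx = -55 m.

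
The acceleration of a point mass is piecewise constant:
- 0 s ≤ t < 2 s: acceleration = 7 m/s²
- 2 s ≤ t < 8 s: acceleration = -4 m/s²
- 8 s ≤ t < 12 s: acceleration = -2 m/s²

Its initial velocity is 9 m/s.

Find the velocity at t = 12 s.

Δv equals the area under the a-t graph; then v = v₀ + Δv.
0–2 s: 7 × 2 = 14 m/s
2–8 s: -4 × 6 = -24 m/s
8–12 s: -2 × 4 = -8 m/s
Δv = -18 m/s, so v(12) = 9 + (-18) = -9 m/s.

-9 m/s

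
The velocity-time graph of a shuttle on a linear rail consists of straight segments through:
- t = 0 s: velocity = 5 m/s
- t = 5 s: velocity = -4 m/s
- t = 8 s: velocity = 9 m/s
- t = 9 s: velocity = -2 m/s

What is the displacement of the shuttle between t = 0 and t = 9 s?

13.5 m

Net displacement equals the area under the velocity-time graph (areas below the axis count negative).
0–5 s: ½(5 + -4)(5) = 2.5 m
5–8 s: ½(-4 + 9)(3) = 7.5 m
8–9 s: ½(9 + -2)(1) = 3.5 m
Net displacement = 13.5 m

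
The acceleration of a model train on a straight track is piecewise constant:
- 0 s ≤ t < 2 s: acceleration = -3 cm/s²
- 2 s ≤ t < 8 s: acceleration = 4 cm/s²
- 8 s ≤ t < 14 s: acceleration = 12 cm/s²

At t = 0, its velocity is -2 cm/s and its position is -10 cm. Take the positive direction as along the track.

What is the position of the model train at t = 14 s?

On each constant-a segment, Δv = aΔt and Δx = v₀Δt + ½aΔt²; chain segment to segment.
0–2 s: v starts -2 cm/s; Δx = -2·2 + ½·-3·2² = -10 cm; v ends -8 cm/s.
2–8 s: v starts -8 cm/s; Δx = -8·6 + ½·4·6² = 24 cm; v ends 16 cm/s.
8–14 s: v starts 16 cm/s; Δx = 16·6 + ½·12·6² = 312 cm; v ends 88 cm/s.
x(14) = -10 + Σ Δx = 316 cm.

316 cm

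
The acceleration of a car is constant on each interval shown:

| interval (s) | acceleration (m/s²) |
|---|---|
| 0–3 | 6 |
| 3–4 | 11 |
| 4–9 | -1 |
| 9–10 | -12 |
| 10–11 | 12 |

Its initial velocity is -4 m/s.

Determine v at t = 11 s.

20 m/s

Δv equals the area under the a-t graph; then v = v₀ + Δv.
0–3 s: 6 × 3 = 18 m/s
3–4 s: 11 × 1 = 11 m/s
4–9 s: -1 × 5 = -5 m/s
9–10 s: -12 × 1 = -12 m/s
10–11 s: 12 × 1 = 12 m/s
Δv = 24 m/s, so v(11) = -4 + (24) = 20 m/s.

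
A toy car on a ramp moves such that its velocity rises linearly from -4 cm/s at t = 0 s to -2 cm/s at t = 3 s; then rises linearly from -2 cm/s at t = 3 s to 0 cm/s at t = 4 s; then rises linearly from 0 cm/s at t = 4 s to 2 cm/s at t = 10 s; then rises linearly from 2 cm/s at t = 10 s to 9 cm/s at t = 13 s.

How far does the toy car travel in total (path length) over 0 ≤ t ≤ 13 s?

32.5 cm

Total distance travelled is ∫|v| dt — sum the magnitudes of each area piece.
0–3 s: |½(-4 + -2)(3)| = 9 cm
3–4 s: |½(-2 + 0)(1)| = 1 cm
4–10 s: |½(0 + 2)(6)| = 6 cm
10–13 s: |½(2 + 9)(3)| = 16.5 cm
Total distance = 32.5 cm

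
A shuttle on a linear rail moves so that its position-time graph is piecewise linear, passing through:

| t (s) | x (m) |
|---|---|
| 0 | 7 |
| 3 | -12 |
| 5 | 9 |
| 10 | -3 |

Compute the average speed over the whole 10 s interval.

Average speed = (total path length)/(elapsed time); on a piecewise-linear x-t graph the path length is Σ|Δx|.
0–3 s: |Δx| = |-12 − 7| = 19 m
3–5 s: |Δx| = |9 − -12| = 21 m
5–10 s: |Δx| = |-3 − 9| = 12 m
Total path = 52 m; average speed = 52/10 = 5.2 m/s.

5.2 m/s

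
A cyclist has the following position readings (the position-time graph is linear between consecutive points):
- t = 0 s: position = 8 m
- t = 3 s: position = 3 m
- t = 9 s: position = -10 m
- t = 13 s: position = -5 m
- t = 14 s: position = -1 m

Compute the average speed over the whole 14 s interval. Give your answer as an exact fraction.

Average speed = (total path length)/(elapsed time); on a piecewise-linear x-t graph the path length is Σ|Δx|.
0–3 s: |Δx| = |3 − 8| = 5 m
3–9 s: |Δx| = |-10 − 3| = 13 m
9–13 s: |Δx| = |-5 − -10| = 5 m
13–14 s: |Δx| = |-1 − -5| = 4 m
Total path = 27 m; average speed = 27/14 = 27/14 m/s.

27/14 m/s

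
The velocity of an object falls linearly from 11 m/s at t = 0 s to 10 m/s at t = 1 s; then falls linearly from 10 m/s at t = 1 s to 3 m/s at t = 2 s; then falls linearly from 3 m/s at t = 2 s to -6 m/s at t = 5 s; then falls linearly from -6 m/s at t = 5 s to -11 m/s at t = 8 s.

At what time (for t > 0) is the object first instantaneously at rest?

t = 3 s

v changes sign on 2–5 s (from 3 to -6); the graph is linear there, so v = 0 at t = 2 + (-3)·(5 − 2)/(-6 − 3) = 3 s.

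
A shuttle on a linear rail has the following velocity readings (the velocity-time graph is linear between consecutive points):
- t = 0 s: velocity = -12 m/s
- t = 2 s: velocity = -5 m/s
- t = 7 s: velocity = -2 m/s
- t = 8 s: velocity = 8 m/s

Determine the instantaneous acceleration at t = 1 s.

Acceleration is the slope of the v-t graph on 0–2 s: (-5 − -12)/(2 − 0) = 3.5 m/s².

3.5 m/s²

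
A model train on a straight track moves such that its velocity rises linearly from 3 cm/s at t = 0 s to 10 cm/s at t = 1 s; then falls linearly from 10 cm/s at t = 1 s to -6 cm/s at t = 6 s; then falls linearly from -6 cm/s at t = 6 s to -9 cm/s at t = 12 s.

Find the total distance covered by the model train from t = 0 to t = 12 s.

72.75 cm

Distance (not displacement) is the total path length: add the absolute areas under v-t.
0–1 s: |½(3 + 10)(1)| = 6.5 cm
1–6 s: v = 0 at t = 4.125 s; triangle areas 15.625 + 5.625 = 21.25 cm
6–12 s: |½(-6 + -9)(6)| = 45 cm
Total distance = 72.75 cm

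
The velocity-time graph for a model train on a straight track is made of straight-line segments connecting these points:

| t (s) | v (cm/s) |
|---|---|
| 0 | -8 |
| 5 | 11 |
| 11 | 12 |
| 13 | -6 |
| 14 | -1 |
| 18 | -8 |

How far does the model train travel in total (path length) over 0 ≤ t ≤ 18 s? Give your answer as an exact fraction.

Total distance travelled is ∫|v| dt — sum the magnitudes of each area piece.
0–5 s: v = 0 at t = 40/19 s; triangle areas 160/19 + 605/38 = 925/38 cm
5–11 s: |½(11 + 12)(6)| = 69 cm
11–13 s: v = 0 at t = 37/3 s; triangle areas 8 + 2 = 10 cm
13–14 s: |½(-6 + -1)(1)| = 3.5 cm
14–18 s: |½(-1 + -8)(4)| = 18 cm
Total distance = 2372/19 cm

2372/19 cm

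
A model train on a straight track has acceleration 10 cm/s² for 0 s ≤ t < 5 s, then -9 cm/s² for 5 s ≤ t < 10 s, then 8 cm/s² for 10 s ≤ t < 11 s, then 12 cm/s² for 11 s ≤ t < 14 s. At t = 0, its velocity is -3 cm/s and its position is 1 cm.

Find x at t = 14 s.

On each constant-a segment, Δv = aΔt and Δx = v₀Δt + ½aΔt²; chain segment to segment.
0–5 s: v starts -3 cm/s; Δx = -3·5 + ½·10·5² = 110 cm; v ends 47 cm/s.
5–10 s: v starts 47 cm/s; Δx = 47·5 + ½·-9·5² = 122.5 cm; v ends 2 cm/s.
10–11 s: v starts 2 cm/s; Δx = 2·1 + ½·8·1² = 6 cm; v ends 10 cm/s.
11–14 s: v starts 10 cm/s; Δx = 10·3 + ½·12·3² = 84 cm; v ends 46 cm/s.
x(14) = 1 + Σ Δx = 323.5 cm.

323.5 cm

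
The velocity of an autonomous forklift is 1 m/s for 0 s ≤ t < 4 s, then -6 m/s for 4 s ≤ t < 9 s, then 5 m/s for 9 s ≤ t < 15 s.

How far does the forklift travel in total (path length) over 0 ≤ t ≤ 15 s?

Total distance travelled is ∫|v| dt — sum the magnitudes of each area piece.
0–4 s: |1| × 4 = 4 m
4–9 s: |-6| × 5 = 30 m
9–15 s: |5| × 6 = 30 m
Total distance = 64 m

64 m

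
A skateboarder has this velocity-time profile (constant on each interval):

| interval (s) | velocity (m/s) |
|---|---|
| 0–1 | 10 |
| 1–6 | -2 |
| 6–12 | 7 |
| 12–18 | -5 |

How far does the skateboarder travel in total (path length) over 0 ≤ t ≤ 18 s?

92 m

Total distance travelled is ∫|v| dt — sum the magnitudes of each area piece.
0–1 s: |10| × 1 = 10 m
1–6 s: |-2| × 5 = 10 m
6–12 s: |7| × 6 = 42 m
12–18 s: |-5| × 6 = 30 m
Total distance = 92 m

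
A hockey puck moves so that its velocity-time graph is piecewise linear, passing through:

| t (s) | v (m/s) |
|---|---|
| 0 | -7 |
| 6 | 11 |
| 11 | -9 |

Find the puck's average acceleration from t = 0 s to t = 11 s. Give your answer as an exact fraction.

-2/11 m/s²

Average acceleration = Δv/Δt = (-9 − -7)/(11 − 0) = -2/11 m/s².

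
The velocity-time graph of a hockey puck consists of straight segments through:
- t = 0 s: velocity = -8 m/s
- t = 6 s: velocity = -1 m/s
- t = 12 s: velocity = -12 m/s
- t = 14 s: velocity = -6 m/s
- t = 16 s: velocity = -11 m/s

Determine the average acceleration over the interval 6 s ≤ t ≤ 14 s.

Average acceleration = Δv/Δt = (-6 − -1)/(14 − 6) = -0.625 m/s².

-0.625 m/s²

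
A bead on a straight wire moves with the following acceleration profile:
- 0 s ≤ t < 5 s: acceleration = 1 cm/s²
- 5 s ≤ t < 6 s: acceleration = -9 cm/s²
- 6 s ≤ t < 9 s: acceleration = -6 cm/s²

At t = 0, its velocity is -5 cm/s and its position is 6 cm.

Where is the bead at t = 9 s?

On each constant-a segment, Δv = aΔt and Δx = v₀Δt + ½aΔt²; chain segment to segment.
0–5 s: v starts -5 cm/s; Δx = -5·5 + ½·1·5² = -12.5 cm; v ends 0 cm/s.
5–6 s: v starts 0 cm/s; Δx = 0·1 + ½·-9·1² = -4.5 cm; v ends -9 cm/s.
6–9 s: v starts -9 cm/s; Δx = -9·3 + ½·-6·3² = -54 cm; v ends -27 cm/s.
x(9) = 6 + Σ Δx = -65 cm.

-65 cm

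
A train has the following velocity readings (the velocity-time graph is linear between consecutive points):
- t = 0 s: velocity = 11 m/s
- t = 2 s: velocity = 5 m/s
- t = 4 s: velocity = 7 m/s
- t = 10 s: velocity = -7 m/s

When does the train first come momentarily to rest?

t = 7 s

v changes sign on 4–10 s (from 7 to -7); the graph is linear there, so v = 0 at t = 4 + (-7)·(10 − 4)/(-7 − 7) = 7 s.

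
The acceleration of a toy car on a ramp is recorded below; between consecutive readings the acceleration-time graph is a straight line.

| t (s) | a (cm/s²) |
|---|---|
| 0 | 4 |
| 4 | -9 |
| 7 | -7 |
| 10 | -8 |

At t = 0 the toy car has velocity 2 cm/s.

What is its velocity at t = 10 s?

Δv equals the area under the a-t graph; then v = v₀ + Δv.
0–4 s: ½(4 + -9)(4) = -10 cm/s
4–7 s: ½(-9 + -7)(3) = -24 cm/s
7–10 s: ½(-7 + -8)(3) = -22.5 cm/s
Δv = -56.5 cm/s, so v(10) = 2 + (-56.5) = -54.5 cm/s.

-54.5 cm/s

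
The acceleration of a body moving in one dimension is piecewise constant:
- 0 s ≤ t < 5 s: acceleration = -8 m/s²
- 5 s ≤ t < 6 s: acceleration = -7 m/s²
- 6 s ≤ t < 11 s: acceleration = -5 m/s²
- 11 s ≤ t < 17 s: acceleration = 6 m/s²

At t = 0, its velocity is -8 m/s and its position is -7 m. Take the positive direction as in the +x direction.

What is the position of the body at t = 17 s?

-908 m

On each constant-a segment, Δv = aΔt and Δx = v₀Δt + ½aΔt²; chain segment to segment.
0–5 s: v starts -8 m/s; Δx = -8·5 + ½·-8·5² = -140 m; v ends -48 m/s.
5–6 s: v starts -48 m/s; Δx = -48·1 + ½·-7·1² = -51.5 m; v ends -55 m/s.
6–11 s: v starts -55 m/s; Δx = -55·5 + ½·-5·5² = -337.5 m; v ends -80 m/s.
11–17 s: v starts -80 m/s; Δx = -80·6 + ½·6·6² = -372 m; v ends -44 m/s.
x(17) = -7 + Σ Δx = -908 m.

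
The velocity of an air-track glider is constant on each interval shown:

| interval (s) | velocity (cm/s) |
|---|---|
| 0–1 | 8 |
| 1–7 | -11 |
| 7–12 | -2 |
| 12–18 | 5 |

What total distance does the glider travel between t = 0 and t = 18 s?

114 cm

Total distance travelled is ∫|v| dt — sum the magnitudes of each area piece.
0–1 s: |8| × 1 = 8 cm
1–7 s: |-11| × 6 = 66 cm
7–12 s: |-2| × 5 = 10 cm
12–18 s: |5| × 6 = 30 cm
Total distance = 114 cm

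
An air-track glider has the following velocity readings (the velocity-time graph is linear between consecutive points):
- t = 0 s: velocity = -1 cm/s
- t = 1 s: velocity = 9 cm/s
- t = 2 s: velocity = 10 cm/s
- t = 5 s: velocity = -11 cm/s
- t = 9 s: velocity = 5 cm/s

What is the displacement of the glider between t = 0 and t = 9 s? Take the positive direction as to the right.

Net displacement equals the area under the velocity-time graph (areas below the axis count negative).
0–1 s: ½(-1 + 9)(1) = 4 cm
1–2 s: ½(9 + 10)(1) = 9.5 cm
2–5 s: ½(10 + -11)(3) = -1.5 cm
5–9 s: ½(-11 + 5)(4) = -12 cm
Net displacement = 0 cm

0 cm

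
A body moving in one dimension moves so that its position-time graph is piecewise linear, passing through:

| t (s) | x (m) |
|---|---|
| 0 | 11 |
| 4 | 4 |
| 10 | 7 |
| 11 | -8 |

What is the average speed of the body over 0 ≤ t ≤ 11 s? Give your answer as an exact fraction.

Average speed = (total path length)/(elapsed time); on a piecewise-linear x-t graph the path length is Σ|Δx|.
0–4 s: |Δx| = |4 − 11| = 7 m
4–10 s: |Δx| = |7 − 4| = 3 m
10–11 s: |Δx| = |-8 − 7| = 15 m
Total path = 25 m; average speed = 25/11 = 25/11 m/s.

25/11 m/s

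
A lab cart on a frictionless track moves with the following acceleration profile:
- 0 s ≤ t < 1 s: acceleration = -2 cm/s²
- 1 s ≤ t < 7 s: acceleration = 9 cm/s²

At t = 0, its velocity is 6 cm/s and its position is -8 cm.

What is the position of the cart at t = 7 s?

On each constant-a segment, Δv = aΔt and Δx = v₀Δt + ½aΔt²; chain segment to segment.
0–1 s: v starts 6 cm/s; Δx = 6·1 + ½·-2·1² = 5 cm; v ends 4 cm/s.
1–7 s: v starts 4 cm/s; Δx = 4·6 + ½·9·6² = 186 cm; v ends 58 cm/s.
x(7) = -8 + Σ Δx = 183 cm.

183 cm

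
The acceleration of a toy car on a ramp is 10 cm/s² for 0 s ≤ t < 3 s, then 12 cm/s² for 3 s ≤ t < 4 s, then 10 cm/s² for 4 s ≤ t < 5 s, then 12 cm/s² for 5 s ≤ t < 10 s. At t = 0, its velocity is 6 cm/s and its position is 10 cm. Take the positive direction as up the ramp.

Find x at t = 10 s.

On each constant-a segment, Δv = aΔt and Δx = v₀Δt + ½aΔt²; chain segment to segment.
0–3 s: v starts 6 cm/s; Δx = 6·3 + ½·10·3² = 63 cm; v ends 36 cm/s.
3–4 s: v starts 36 cm/s; Δx = 36·1 + ½·12·1² = 42 cm; v ends 48 cm/s.
4–5 s: v starts 48 cm/s; Δx = 48·1 + ½·10·1² = 53 cm; v ends 58 cm/s.
5–10 s: v starts 58 cm/s; Δx = 58·5 + ½·12·5² = 440 cm; v ends 118 cm/s.
x(10) = 10 + Σ Δx = 608 cm.

608 cm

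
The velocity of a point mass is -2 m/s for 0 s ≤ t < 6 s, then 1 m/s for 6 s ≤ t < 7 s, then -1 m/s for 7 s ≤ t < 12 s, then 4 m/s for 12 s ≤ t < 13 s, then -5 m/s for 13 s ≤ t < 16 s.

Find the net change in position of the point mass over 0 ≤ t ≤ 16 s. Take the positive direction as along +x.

-27 m

Net displacement equals the area under the velocity-time graph (areas below the axis count negative).
0–6 s: -2 × 6 = -12 m
6–7 s: 1 × 1 = 1 m
7–12 s: -1 × 5 = -5 m
12–13 s: 4 × 1 = 4 m
13–16 s: -5 × 3 = -15 m
Net displacement = -27 m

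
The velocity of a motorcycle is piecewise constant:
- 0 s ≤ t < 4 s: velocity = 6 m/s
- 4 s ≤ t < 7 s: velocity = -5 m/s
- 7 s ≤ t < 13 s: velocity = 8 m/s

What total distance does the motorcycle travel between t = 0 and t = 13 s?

Distance (not displacement) is the total path length: add the absolute areas under v-t.
0–4 s: |6| × 4 = 24 m
4–7 s: |-5| × 3 = 15 m
7–13 s: |8| × 6 = 48 m
Total distance = 87 m

87 m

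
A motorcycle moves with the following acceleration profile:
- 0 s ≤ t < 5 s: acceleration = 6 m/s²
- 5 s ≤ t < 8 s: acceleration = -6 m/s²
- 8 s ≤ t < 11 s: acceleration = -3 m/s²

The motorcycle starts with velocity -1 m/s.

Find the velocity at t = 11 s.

2 m/s

Δv equals the area under the a-t graph; then v = v₀ + Δv.
0–5 s: 6 × 5 = 30 m/s
5–8 s: -6 × 3 = -18 m/s
8–11 s: -3 × 3 = -9 m/s
Δv = 3 m/s, so v(11) = -1 + (3) = 2 m/s.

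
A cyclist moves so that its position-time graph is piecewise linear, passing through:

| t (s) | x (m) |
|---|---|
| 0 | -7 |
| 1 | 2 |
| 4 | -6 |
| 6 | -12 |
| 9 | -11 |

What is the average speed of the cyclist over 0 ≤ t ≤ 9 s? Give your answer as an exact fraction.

8/3 m/s

Average speed = (total path length)/(elapsed time); on a piecewise-linear x-t graph the path length is Σ|Δx|.
0–1 s: |Δx| = |2 − -7| = 9 m
1–4 s: |Δx| = |-6 − 2| = 8 m
4–6 s: |Δx| = |-12 − -6| = 6 m
6–9 s: |Δx| = |-11 − -12| = 1 m
Total path = 24 m; average speed = 24/9 = 8/3 m/s.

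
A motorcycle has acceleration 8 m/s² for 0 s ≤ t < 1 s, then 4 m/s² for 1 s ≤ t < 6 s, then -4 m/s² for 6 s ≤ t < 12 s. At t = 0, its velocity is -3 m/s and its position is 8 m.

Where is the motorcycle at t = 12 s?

On each constant-a segment, Δv = aΔt and Δx = v₀Δt + ½aΔt²; chain segment to segment.
0–1 s: v starts -3 m/s; Δx = -3·1 + ½·8·1² = 1 m; v ends 5 m/s.
1–6 s: v starts 5 m/s; Δx = 5·5 + ½·4·5² = 75 m; v ends 25 m/s.
6–12 s: v starts 25 m/s; Δx = 25·6 + ½·-4·6² = 78 m; v ends 1 m/s.
x(12) = 8 + Σ Δx = 162 m.

162 m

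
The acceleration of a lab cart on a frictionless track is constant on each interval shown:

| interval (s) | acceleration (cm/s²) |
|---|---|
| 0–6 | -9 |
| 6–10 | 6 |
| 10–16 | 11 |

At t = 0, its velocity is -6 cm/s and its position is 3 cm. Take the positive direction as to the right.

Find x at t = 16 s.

-405 cm

On each constant-a segment, Δv = aΔt and Δx = v₀Δt + ½aΔt²; chain segment to segment.
0–6 s: v starts -6 cm/s; Δx = -6·6 + ½·-9·6² = -198 cm; v ends -60 cm/s.
6–10 s: v starts -60 cm/s; Δx = -60·4 + ½·6·4² = -192 cm; v ends -36 cm/s.
10–16 s: v starts -36 cm/s; Δx = -36·6 + ½·11·6² = -18 cm; v ends 30 cm/s.
x(16) = 3 + Σ Δx = -405 cm.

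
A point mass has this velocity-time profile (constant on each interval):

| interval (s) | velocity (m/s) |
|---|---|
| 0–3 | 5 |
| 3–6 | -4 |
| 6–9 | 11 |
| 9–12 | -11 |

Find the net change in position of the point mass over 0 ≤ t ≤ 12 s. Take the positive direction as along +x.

3 m

Displacement is the signed area under the v-t curve.
0–3 s: 5 × 3 = 15 m
3–6 s: -4 × 3 = -12 m
6–9 s: 11 × 3 = 33 m
9–12 s: -11 × 3 = -33 m
Net displacement = 3 m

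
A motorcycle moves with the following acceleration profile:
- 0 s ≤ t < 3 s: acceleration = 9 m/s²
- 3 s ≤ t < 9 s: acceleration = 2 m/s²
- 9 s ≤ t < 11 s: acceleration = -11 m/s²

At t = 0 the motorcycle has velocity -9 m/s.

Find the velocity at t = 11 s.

8 m/s

Δv equals the area under the a-t graph; then v = v₀ + Δv.
0–3 s: 9 × 3 = 27 m/s
3–9 s: 2 × 6 = 12 m/s
9–11 s: -11 × 2 = -22 m/s
Δv = 17 m/s, so v(11) = -9 + (17) = 8 m/s.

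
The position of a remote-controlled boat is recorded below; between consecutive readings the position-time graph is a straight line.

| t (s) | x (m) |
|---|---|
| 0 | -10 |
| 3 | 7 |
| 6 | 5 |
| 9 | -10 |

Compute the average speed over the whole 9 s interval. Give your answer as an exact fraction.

Average speed = (total path length)/(elapsed time); on a piecewise-linear x-t graph the path length is Σ|Δx|.
0–3 s: |Δx| = |7 − -10| = 17 m
3–6 s: |Δx| = |5 − 7| = 2 m
6–9 s: |Δx| = |-10 − 5| = 15 m
Total path = 34 m; average speed = 34/9 = 34/9 m/s.

34/9 m/s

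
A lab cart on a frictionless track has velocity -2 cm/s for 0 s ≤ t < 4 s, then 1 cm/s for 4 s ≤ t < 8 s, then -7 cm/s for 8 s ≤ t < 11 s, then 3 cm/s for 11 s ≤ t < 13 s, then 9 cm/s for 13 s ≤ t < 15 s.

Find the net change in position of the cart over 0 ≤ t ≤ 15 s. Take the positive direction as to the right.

-1 cm

Net displacement equals the area under the velocity-time graph (areas below the axis count negative).
0–4 s: -2 × 4 = -8 cm
4–8 s: 1 × 4 = 4 cm
8–11 s: -7 × 3 = -21 cm
11–13 s: 3 × 2 = 6 cm
13–15 s: 9 × 2 = 18 cm
Net displacement = -1 cm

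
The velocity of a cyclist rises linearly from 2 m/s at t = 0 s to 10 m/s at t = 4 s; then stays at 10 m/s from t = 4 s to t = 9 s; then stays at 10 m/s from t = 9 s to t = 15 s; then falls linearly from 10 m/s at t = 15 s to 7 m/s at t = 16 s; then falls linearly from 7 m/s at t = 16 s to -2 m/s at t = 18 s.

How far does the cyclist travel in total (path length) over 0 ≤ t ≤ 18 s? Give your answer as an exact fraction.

2671/18 m

Distance (not displacement) is the total path length: add the absolute areas under v-t.
0–4 s: |½(2 + 10)(4)| = 24 m
4–9 s: |10| × 5 = 50 m
9–15 s: |10| × 6 = 60 m
15–16 s: |½(10 + 7)(1)| = 8.5 m
16–18 s: v = 0 at t = 158/9 s; triangle areas 49/9 + 4/9 = 53/9 m
Total distance = 2671/18 m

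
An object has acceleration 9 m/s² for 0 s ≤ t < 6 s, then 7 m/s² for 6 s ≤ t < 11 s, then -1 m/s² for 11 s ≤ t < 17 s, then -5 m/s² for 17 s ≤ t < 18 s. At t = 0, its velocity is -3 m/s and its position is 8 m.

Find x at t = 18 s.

On each constant-a segment, Δv = aΔt and Δx = v₀Δt + ½aΔt²; chain segment to segment.
0–6 s: v starts -3 m/s; Δx = -3·6 + ½·9·6² = 144 m; v ends 51 m/s.
6–11 s: v starts 51 m/s; Δx = 51·5 + ½·7·5² = 342.5 m; v ends 86 m/s.
11–17 s: v starts 86 m/s; Δx = 86·6 + ½·-1·6² = 498 m; v ends 80 m/s.
17–18 s: v starts 80 m/s; Δx = 80·1 + ½·-5·1² = 77.5 m; v ends 75 m/s.
x(18) = 8 + Σ Δx = 1070 m.

1070 m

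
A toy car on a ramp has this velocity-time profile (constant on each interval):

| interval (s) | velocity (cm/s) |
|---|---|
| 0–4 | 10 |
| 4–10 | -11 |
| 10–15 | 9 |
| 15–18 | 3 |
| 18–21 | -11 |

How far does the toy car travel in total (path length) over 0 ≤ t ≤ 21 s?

Distance (not displacement) is the total path length: add the absolute areas under v-t.
0–4 s: |10| × 4 = 40 cm
4–10 s: |-11| × 6 = 66 cm
10–15 s: |9| × 5 = 45 cm
15–18 s: |3| × 3 = 9 cm
18–21 s: |-11| × 3 = 33 cm
Total distance = 193 cm

193 cm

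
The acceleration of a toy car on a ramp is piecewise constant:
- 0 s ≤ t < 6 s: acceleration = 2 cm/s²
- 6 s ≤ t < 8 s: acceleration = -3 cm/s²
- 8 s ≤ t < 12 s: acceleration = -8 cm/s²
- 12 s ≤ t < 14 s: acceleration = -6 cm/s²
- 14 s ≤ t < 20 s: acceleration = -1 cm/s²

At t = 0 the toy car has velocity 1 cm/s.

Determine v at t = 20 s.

-43 cm/s

Δv equals the area under the a-t graph; then v = v₀ + Δv.
0–6 s: 2 × 6 = 12 cm/s
6–8 s: -3 × 2 = -6 cm/s
8–12 s: -8 × 4 = -32 cm/s
12–14 s: -6 × 2 = -12 cm/s
14–20 s: -1 × 6 = -6 cm/s
Δv = -44 cm/s, so v(20) = 1 + (-44) = -43 cm/s.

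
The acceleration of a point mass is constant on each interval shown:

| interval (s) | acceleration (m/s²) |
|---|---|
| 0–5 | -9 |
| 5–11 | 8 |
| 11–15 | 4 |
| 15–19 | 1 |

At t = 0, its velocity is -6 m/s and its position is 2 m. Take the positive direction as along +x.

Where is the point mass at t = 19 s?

On each constant-a segment, Δv = aΔt and Δx = v₀Δt + ½aΔt²; chain segment to segment.
0–5 s: v starts -6 m/s; Δx = -6·5 + ½·-9·5² = -142.5 m; v ends -51 m/s.
5–11 s: v starts -51 m/s; Δx = -51·6 + ½·8·6² = -162 m; v ends -3 m/s.
11–15 s: v starts -3 m/s; Δx = -3·4 + ½·4·4² = 20 m; v ends 13 m/s.
15–19 s: v starts 13 m/s; Δx = 13·4 + ½·1·4² = 60 m; v ends 17 m/s.
x(19) = 2 + Σ Δx = -222.5 m.

-222.5 m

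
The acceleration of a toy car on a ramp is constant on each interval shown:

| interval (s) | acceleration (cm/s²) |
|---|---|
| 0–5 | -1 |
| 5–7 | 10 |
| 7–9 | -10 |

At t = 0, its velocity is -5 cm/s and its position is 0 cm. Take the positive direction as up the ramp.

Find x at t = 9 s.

-37.5 cm

On each constant-a segment, Δv = aΔt and Δx = v₀Δt + ½aΔt²; chain segment to segment.
0–5 s: v starts -5 cm/s; Δx = -5·5 + ½·-1·5² = -37.5 cm; v ends -10 cm/s.
5–7 s: v starts -10 cm/s; Δx = -10·2 + ½·10·2² = 0 cm; v ends 10 cm/s.
7–9 s: v starts 10 cm/s; Δx = 10·2 + ½·-10·2² = 0 cm; v ends -10 cm/s.
x(9) = 0 + Σ Δx = -37.5 cm.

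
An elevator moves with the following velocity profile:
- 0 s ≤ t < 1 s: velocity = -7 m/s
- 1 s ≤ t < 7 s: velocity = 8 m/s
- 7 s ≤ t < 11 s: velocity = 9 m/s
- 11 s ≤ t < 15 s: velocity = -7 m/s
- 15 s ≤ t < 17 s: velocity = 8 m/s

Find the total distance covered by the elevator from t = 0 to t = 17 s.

Distance (not displacement) is the total path length: add the absolute areas under v-t.
0–1 s: |-7| × 1 = 7 m
1–7 s: |8| × 6 = 48 m
7–11 s: |9| × 4 = 36 m
11–15 s: |-7| × 4 = 28 m
15–17 s: |8| × 2 = 16 m
Total distance = 135 m

135 m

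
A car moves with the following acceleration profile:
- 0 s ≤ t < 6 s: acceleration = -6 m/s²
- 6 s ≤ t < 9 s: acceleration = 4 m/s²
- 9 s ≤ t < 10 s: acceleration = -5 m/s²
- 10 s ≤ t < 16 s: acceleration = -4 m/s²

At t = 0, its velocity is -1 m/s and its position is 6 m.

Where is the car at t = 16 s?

-480.5 m

On each constant-a segment, Δv = aΔt and Δx = v₀Δt + ½aΔt²; chain segment to segment.
0–6 s: v starts -1 m/s; Δx = -1·6 + ½·-6·6² = -114 m; v ends -37 m/s.
6–9 s: v starts -37 m/s; Δx = -37·3 + ½·4·3² = -93 m; v ends -25 m/s.
9–10 s: v starts -25 m/s; Δx = -25·1 + ½·-5·1² = -27.5 m; v ends -30 m/s.
10–16 s: v starts -30 m/s; Δx = -30·6 + ½·-4·6² = -252 m; v ends -54 m/s.
x(16) = 6 + Σ Δx = -480.5 m.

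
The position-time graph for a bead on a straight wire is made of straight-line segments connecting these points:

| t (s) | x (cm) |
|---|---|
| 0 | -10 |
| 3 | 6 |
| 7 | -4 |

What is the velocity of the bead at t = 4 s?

Velocity is the slope of the x-t graph on 3–7 s: (-4 − 6)/(7 − 3) = -2.5 cm/s.

-2.5 cm/s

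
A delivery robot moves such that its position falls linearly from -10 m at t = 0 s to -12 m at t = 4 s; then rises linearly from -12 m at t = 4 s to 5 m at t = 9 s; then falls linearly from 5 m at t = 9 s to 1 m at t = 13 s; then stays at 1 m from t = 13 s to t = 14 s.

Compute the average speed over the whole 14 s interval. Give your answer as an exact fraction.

23/14 m/s

Average speed = (total path length)/(elapsed time); on a piecewise-linear x-t graph the path length is Σ|Δx|.
0–4 s: |Δx| = |-12 − -10| = 2 m
4–9 s: |Δx| = |5 − -12| = 17 m
9–13 s: |Δx| = |1 − 5| = 4 m
13–14 s: |Δx| = |1 − 1| = 0 m
Total path = 23 m; average speed = 23/14 = 23/14 m/s.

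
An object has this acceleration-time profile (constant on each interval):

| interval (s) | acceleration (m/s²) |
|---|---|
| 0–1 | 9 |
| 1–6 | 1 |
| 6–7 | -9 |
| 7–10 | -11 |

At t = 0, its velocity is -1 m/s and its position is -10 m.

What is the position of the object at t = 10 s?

17 m

On each constant-a segment, Δv = aΔt and Δx = v₀Δt + ½aΔt²; chain segment to segment.
0–1 s: v starts -1 m/s; Δx = -1·1 + ½·9·1² = 3.5 m; v ends 8 m/s.
1–6 s: v starts 8 m/s; Δx = 8·5 + ½·1·5² = 52.5 m; v ends 13 m/s.
6–7 s: v starts 13 m/s; Δx = 13·1 + ½·-9·1² = 8.5 m; v ends 4 m/s.
7–10 s: v starts 4 m/s; Δx = 4·3 + ½·-11·3² = -37.5 m; v ends -29 m/s.
x(10) = -10 + Σ Δx = 17 m.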